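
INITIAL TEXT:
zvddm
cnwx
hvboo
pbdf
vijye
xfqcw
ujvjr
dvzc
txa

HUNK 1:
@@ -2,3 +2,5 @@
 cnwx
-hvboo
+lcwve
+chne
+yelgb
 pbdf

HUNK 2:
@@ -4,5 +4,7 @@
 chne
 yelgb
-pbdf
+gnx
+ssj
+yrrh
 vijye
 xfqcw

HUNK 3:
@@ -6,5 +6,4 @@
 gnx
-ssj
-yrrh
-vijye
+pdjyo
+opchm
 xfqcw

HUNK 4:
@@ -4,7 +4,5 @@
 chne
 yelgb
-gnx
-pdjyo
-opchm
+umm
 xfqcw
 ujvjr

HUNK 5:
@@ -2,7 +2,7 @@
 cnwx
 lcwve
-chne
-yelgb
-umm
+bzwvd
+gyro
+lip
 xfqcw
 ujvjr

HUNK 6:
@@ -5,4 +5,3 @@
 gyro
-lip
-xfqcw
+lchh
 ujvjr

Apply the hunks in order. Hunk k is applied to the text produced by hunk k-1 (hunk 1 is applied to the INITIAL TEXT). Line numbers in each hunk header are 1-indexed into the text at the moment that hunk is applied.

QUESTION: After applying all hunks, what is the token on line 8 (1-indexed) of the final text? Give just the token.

Answer: dvzc

Derivation:
Hunk 1: at line 2 remove [hvboo] add [lcwve,chne,yelgb] -> 11 lines: zvddm cnwx lcwve chne yelgb pbdf vijye xfqcw ujvjr dvzc txa
Hunk 2: at line 4 remove [pbdf] add [gnx,ssj,yrrh] -> 13 lines: zvddm cnwx lcwve chne yelgb gnx ssj yrrh vijye xfqcw ujvjr dvzc txa
Hunk 3: at line 6 remove [ssj,yrrh,vijye] add [pdjyo,opchm] -> 12 lines: zvddm cnwx lcwve chne yelgb gnx pdjyo opchm xfqcw ujvjr dvzc txa
Hunk 4: at line 4 remove [gnx,pdjyo,opchm] add [umm] -> 10 lines: zvddm cnwx lcwve chne yelgb umm xfqcw ujvjr dvzc txa
Hunk 5: at line 2 remove [chne,yelgb,umm] add [bzwvd,gyro,lip] -> 10 lines: zvddm cnwx lcwve bzwvd gyro lip xfqcw ujvjr dvzc txa
Hunk 6: at line 5 remove [lip,xfqcw] add [lchh] -> 9 lines: zvddm cnwx lcwve bzwvd gyro lchh ujvjr dvzc txa
Final line 8: dvzc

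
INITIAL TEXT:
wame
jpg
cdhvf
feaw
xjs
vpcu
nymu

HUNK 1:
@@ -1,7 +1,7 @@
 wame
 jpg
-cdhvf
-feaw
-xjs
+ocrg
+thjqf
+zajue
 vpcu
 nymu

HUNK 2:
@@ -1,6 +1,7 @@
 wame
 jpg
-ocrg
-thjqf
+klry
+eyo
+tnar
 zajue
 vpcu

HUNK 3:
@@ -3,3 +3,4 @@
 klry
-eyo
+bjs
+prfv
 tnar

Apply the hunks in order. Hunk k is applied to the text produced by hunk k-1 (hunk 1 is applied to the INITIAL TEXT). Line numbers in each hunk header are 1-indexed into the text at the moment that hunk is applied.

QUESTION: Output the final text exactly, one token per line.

Answer: wame
jpg
klry
bjs
prfv
tnar
zajue
vpcu
nymu

Derivation:
Hunk 1: at line 1 remove [cdhvf,feaw,xjs] add [ocrg,thjqf,zajue] -> 7 lines: wame jpg ocrg thjqf zajue vpcu nymu
Hunk 2: at line 1 remove [ocrg,thjqf] add [klry,eyo,tnar] -> 8 lines: wame jpg klry eyo tnar zajue vpcu nymu
Hunk 3: at line 3 remove [eyo] add [bjs,prfv] -> 9 lines: wame jpg klry bjs prfv tnar zajue vpcu nymu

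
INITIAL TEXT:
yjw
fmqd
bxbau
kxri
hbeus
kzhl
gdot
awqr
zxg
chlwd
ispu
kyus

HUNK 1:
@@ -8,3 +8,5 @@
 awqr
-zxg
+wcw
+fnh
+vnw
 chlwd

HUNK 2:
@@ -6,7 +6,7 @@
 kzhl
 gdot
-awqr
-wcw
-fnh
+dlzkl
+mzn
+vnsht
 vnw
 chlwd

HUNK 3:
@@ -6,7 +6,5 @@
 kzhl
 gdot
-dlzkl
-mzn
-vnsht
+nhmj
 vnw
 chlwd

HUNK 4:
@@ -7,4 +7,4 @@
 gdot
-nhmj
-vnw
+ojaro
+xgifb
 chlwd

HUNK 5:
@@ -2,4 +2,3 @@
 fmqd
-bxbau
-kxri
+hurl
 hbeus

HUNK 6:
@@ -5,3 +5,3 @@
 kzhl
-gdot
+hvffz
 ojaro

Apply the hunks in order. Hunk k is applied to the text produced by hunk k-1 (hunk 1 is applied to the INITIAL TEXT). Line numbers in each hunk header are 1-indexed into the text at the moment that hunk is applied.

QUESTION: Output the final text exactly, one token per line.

Hunk 1: at line 8 remove [zxg] add [wcw,fnh,vnw] -> 14 lines: yjw fmqd bxbau kxri hbeus kzhl gdot awqr wcw fnh vnw chlwd ispu kyus
Hunk 2: at line 6 remove [awqr,wcw,fnh] add [dlzkl,mzn,vnsht] -> 14 lines: yjw fmqd bxbau kxri hbeus kzhl gdot dlzkl mzn vnsht vnw chlwd ispu kyus
Hunk 3: at line 6 remove [dlzkl,mzn,vnsht] add [nhmj] -> 12 lines: yjw fmqd bxbau kxri hbeus kzhl gdot nhmj vnw chlwd ispu kyus
Hunk 4: at line 7 remove [nhmj,vnw] add [ojaro,xgifb] -> 12 lines: yjw fmqd bxbau kxri hbeus kzhl gdot ojaro xgifb chlwd ispu kyus
Hunk 5: at line 2 remove [bxbau,kxri] add [hurl] -> 11 lines: yjw fmqd hurl hbeus kzhl gdot ojaro xgifb chlwd ispu kyus
Hunk 6: at line 5 remove [gdot] add [hvffz] -> 11 lines: yjw fmqd hurl hbeus kzhl hvffz ojaro xgifb chlwd ispu kyus

Answer: yjw
fmqd
hurl
hbeus
kzhl
hvffz
ojaro
xgifb
chlwd
ispu
kyus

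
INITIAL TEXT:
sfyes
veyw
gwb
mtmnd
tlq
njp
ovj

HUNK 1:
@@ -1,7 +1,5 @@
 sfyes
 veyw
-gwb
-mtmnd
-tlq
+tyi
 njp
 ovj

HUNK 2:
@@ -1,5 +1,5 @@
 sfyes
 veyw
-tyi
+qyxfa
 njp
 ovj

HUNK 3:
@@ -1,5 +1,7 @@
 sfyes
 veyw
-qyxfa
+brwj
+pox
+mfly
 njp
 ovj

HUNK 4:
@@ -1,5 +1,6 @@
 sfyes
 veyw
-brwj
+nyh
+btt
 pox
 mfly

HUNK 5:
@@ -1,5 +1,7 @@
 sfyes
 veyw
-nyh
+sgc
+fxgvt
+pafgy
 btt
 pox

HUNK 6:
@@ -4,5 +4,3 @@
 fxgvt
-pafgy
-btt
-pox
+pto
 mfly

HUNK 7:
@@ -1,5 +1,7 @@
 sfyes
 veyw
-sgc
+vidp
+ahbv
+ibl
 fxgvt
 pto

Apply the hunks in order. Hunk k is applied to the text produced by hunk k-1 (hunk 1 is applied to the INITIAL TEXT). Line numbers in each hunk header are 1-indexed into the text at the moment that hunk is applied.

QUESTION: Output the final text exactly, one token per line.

Answer: sfyes
veyw
vidp
ahbv
ibl
fxgvt
pto
mfly
njp
ovj

Derivation:
Hunk 1: at line 1 remove [gwb,mtmnd,tlq] add [tyi] -> 5 lines: sfyes veyw tyi njp ovj
Hunk 2: at line 1 remove [tyi] add [qyxfa] -> 5 lines: sfyes veyw qyxfa njp ovj
Hunk 3: at line 1 remove [qyxfa] add [brwj,pox,mfly] -> 7 lines: sfyes veyw brwj pox mfly njp ovj
Hunk 4: at line 1 remove [brwj] add [nyh,btt] -> 8 lines: sfyes veyw nyh btt pox mfly njp ovj
Hunk 5: at line 1 remove [nyh] add [sgc,fxgvt,pafgy] -> 10 lines: sfyes veyw sgc fxgvt pafgy btt pox mfly njp ovj
Hunk 6: at line 4 remove [pafgy,btt,pox] add [pto] -> 8 lines: sfyes veyw sgc fxgvt pto mfly njp ovj
Hunk 7: at line 1 remove [sgc] add [vidp,ahbv,ibl] -> 10 lines: sfyes veyw vidp ahbv ibl fxgvt pto mfly njp ovj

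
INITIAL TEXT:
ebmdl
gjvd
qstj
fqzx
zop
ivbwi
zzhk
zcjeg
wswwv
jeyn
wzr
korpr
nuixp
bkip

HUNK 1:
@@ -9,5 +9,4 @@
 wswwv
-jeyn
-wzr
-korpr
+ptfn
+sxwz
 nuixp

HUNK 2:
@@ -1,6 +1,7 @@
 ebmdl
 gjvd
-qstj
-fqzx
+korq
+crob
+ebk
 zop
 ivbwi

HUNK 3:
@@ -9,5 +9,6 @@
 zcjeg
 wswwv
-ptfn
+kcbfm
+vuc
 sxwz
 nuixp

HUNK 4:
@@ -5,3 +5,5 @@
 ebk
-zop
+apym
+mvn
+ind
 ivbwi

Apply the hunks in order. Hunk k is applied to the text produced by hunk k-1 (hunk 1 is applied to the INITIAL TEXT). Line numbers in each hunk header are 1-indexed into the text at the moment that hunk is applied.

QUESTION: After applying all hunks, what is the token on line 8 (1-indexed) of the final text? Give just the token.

Hunk 1: at line 9 remove [jeyn,wzr,korpr] add [ptfn,sxwz] -> 13 lines: ebmdl gjvd qstj fqzx zop ivbwi zzhk zcjeg wswwv ptfn sxwz nuixp bkip
Hunk 2: at line 1 remove [qstj,fqzx] add [korq,crob,ebk] -> 14 lines: ebmdl gjvd korq crob ebk zop ivbwi zzhk zcjeg wswwv ptfn sxwz nuixp bkip
Hunk 3: at line 9 remove [ptfn] add [kcbfm,vuc] -> 15 lines: ebmdl gjvd korq crob ebk zop ivbwi zzhk zcjeg wswwv kcbfm vuc sxwz nuixp bkip
Hunk 4: at line 5 remove [zop] add [apym,mvn,ind] -> 17 lines: ebmdl gjvd korq crob ebk apym mvn ind ivbwi zzhk zcjeg wswwv kcbfm vuc sxwz nuixp bkip
Final line 8: ind

Answer: ind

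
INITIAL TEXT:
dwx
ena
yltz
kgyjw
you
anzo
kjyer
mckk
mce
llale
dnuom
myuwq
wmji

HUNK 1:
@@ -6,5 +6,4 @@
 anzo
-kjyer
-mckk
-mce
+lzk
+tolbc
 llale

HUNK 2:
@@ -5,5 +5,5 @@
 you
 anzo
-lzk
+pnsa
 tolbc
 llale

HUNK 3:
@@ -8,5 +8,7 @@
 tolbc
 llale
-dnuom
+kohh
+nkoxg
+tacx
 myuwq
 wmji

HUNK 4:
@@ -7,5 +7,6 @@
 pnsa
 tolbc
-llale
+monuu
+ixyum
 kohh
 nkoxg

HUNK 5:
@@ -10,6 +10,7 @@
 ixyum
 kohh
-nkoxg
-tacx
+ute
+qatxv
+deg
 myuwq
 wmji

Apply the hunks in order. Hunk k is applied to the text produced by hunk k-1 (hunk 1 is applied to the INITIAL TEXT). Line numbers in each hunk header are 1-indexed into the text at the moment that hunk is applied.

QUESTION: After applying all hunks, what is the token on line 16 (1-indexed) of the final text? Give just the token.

Hunk 1: at line 6 remove [kjyer,mckk,mce] add [lzk,tolbc] -> 12 lines: dwx ena yltz kgyjw you anzo lzk tolbc llale dnuom myuwq wmji
Hunk 2: at line 5 remove [lzk] add [pnsa] -> 12 lines: dwx ena yltz kgyjw you anzo pnsa tolbc llale dnuom myuwq wmji
Hunk 3: at line 8 remove [dnuom] add [kohh,nkoxg,tacx] -> 14 lines: dwx ena yltz kgyjw you anzo pnsa tolbc llale kohh nkoxg tacx myuwq wmji
Hunk 4: at line 7 remove [llale] add [monuu,ixyum] -> 15 lines: dwx ena yltz kgyjw you anzo pnsa tolbc monuu ixyum kohh nkoxg tacx myuwq wmji
Hunk 5: at line 10 remove [nkoxg,tacx] add [ute,qatxv,deg] -> 16 lines: dwx ena yltz kgyjw you anzo pnsa tolbc monuu ixyum kohh ute qatxv deg myuwq wmji
Final line 16: wmji

Answer: wmji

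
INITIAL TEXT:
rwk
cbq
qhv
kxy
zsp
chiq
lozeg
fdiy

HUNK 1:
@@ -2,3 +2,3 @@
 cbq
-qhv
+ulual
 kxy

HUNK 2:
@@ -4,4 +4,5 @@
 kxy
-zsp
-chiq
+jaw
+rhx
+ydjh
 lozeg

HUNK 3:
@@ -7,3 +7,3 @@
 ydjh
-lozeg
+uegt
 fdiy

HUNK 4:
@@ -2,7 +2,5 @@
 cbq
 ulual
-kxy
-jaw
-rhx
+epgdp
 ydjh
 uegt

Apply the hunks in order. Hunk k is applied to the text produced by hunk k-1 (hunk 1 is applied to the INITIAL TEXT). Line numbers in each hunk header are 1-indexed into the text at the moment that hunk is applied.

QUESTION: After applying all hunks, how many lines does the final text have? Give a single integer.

Answer: 7

Derivation:
Hunk 1: at line 2 remove [qhv] add [ulual] -> 8 lines: rwk cbq ulual kxy zsp chiq lozeg fdiy
Hunk 2: at line 4 remove [zsp,chiq] add [jaw,rhx,ydjh] -> 9 lines: rwk cbq ulual kxy jaw rhx ydjh lozeg fdiy
Hunk 3: at line 7 remove [lozeg] add [uegt] -> 9 lines: rwk cbq ulual kxy jaw rhx ydjh uegt fdiy
Hunk 4: at line 2 remove [kxy,jaw,rhx] add [epgdp] -> 7 lines: rwk cbq ulual epgdp ydjh uegt fdiy
Final line count: 7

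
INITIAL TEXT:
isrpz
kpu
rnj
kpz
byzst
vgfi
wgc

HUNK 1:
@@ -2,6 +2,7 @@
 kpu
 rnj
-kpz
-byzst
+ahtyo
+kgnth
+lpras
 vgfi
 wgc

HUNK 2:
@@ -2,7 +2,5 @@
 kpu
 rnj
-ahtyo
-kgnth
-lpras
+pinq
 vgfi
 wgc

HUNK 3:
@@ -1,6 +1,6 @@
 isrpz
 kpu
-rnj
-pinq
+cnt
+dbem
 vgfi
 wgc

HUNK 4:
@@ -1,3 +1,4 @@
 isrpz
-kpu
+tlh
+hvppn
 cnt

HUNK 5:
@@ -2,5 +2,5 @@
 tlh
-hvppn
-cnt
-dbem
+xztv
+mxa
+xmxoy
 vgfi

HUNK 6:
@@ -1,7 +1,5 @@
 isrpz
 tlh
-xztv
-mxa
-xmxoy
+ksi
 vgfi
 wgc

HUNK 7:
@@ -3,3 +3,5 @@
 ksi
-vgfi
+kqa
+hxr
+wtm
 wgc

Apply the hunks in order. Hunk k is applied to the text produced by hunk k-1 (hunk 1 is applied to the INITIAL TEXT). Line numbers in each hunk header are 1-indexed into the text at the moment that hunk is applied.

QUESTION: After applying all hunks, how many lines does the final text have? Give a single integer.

Hunk 1: at line 2 remove [kpz,byzst] add [ahtyo,kgnth,lpras] -> 8 lines: isrpz kpu rnj ahtyo kgnth lpras vgfi wgc
Hunk 2: at line 2 remove [ahtyo,kgnth,lpras] add [pinq] -> 6 lines: isrpz kpu rnj pinq vgfi wgc
Hunk 3: at line 1 remove [rnj,pinq] add [cnt,dbem] -> 6 lines: isrpz kpu cnt dbem vgfi wgc
Hunk 4: at line 1 remove [kpu] add [tlh,hvppn] -> 7 lines: isrpz tlh hvppn cnt dbem vgfi wgc
Hunk 5: at line 2 remove [hvppn,cnt,dbem] add [xztv,mxa,xmxoy] -> 7 lines: isrpz tlh xztv mxa xmxoy vgfi wgc
Hunk 6: at line 1 remove [xztv,mxa,xmxoy] add [ksi] -> 5 lines: isrpz tlh ksi vgfi wgc
Hunk 7: at line 3 remove [vgfi] add [kqa,hxr,wtm] -> 7 lines: isrpz tlh ksi kqa hxr wtm wgc
Final line count: 7

Answer: 7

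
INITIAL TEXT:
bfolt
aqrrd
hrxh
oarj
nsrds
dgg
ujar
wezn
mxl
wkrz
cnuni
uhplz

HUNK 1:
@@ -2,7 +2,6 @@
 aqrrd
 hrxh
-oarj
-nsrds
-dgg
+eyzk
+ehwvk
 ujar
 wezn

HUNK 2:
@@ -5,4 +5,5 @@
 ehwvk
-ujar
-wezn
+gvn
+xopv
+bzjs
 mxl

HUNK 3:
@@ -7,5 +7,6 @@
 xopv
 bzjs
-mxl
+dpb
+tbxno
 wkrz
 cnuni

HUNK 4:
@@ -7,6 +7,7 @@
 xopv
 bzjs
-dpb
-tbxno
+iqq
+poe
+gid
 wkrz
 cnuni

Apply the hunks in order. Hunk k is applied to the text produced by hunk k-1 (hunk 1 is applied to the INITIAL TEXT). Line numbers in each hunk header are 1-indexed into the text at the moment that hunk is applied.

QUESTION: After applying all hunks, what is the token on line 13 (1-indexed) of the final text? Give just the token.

Hunk 1: at line 2 remove [oarj,nsrds,dgg] add [eyzk,ehwvk] -> 11 lines: bfolt aqrrd hrxh eyzk ehwvk ujar wezn mxl wkrz cnuni uhplz
Hunk 2: at line 5 remove [ujar,wezn] add [gvn,xopv,bzjs] -> 12 lines: bfolt aqrrd hrxh eyzk ehwvk gvn xopv bzjs mxl wkrz cnuni uhplz
Hunk 3: at line 7 remove [mxl] add [dpb,tbxno] -> 13 lines: bfolt aqrrd hrxh eyzk ehwvk gvn xopv bzjs dpb tbxno wkrz cnuni uhplz
Hunk 4: at line 7 remove [dpb,tbxno] add [iqq,poe,gid] -> 14 lines: bfolt aqrrd hrxh eyzk ehwvk gvn xopv bzjs iqq poe gid wkrz cnuni uhplz
Final line 13: cnuni

Answer: cnuni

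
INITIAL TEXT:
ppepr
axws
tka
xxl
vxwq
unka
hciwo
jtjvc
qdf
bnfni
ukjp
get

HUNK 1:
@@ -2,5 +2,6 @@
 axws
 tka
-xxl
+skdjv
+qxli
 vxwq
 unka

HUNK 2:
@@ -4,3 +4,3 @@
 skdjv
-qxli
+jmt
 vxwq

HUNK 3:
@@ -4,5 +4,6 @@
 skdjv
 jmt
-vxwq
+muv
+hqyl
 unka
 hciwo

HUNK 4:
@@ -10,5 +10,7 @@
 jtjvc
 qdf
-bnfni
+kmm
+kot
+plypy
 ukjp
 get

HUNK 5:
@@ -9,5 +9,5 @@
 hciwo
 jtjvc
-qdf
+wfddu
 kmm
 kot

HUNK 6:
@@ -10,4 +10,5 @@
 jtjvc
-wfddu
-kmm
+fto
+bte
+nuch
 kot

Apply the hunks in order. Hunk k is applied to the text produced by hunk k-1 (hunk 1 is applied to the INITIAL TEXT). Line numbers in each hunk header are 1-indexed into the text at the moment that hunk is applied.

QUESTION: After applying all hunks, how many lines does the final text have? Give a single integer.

Hunk 1: at line 2 remove [xxl] add [skdjv,qxli] -> 13 lines: ppepr axws tka skdjv qxli vxwq unka hciwo jtjvc qdf bnfni ukjp get
Hunk 2: at line 4 remove [qxli] add [jmt] -> 13 lines: ppepr axws tka skdjv jmt vxwq unka hciwo jtjvc qdf bnfni ukjp get
Hunk 3: at line 4 remove [vxwq] add [muv,hqyl] -> 14 lines: ppepr axws tka skdjv jmt muv hqyl unka hciwo jtjvc qdf bnfni ukjp get
Hunk 4: at line 10 remove [bnfni] add [kmm,kot,plypy] -> 16 lines: ppepr axws tka skdjv jmt muv hqyl unka hciwo jtjvc qdf kmm kot plypy ukjp get
Hunk 5: at line 9 remove [qdf] add [wfddu] -> 16 lines: ppepr axws tka skdjv jmt muv hqyl unka hciwo jtjvc wfddu kmm kot plypy ukjp get
Hunk 6: at line 10 remove [wfddu,kmm] add [fto,bte,nuch] -> 17 lines: ppepr axws tka skdjv jmt muv hqyl unka hciwo jtjvc fto bte nuch kot plypy ukjp get
Final line count: 17

Answer: 17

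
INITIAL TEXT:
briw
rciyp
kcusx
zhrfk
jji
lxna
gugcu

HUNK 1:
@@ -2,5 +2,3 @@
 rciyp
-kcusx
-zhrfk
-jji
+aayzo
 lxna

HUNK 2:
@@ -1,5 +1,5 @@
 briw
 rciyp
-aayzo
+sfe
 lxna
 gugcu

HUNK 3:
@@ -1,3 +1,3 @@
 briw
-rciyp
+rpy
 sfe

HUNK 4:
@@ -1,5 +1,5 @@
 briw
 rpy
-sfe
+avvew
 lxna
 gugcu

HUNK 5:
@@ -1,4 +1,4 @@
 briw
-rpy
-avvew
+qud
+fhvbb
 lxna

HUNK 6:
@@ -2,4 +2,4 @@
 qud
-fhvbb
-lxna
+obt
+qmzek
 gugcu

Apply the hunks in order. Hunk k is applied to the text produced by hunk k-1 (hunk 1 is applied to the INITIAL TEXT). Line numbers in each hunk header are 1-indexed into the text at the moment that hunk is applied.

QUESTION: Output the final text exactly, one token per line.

Hunk 1: at line 2 remove [kcusx,zhrfk,jji] add [aayzo] -> 5 lines: briw rciyp aayzo lxna gugcu
Hunk 2: at line 1 remove [aayzo] add [sfe] -> 5 lines: briw rciyp sfe lxna gugcu
Hunk 3: at line 1 remove [rciyp] add [rpy] -> 5 lines: briw rpy sfe lxna gugcu
Hunk 4: at line 1 remove [sfe] add [avvew] -> 5 lines: briw rpy avvew lxna gugcu
Hunk 5: at line 1 remove [rpy,avvew] add [qud,fhvbb] -> 5 lines: briw qud fhvbb lxna gugcu
Hunk 6: at line 2 remove [fhvbb,lxna] add [obt,qmzek] -> 5 lines: briw qud obt qmzek gugcu

Answer: briw
qud
obt
qmzek
gugcu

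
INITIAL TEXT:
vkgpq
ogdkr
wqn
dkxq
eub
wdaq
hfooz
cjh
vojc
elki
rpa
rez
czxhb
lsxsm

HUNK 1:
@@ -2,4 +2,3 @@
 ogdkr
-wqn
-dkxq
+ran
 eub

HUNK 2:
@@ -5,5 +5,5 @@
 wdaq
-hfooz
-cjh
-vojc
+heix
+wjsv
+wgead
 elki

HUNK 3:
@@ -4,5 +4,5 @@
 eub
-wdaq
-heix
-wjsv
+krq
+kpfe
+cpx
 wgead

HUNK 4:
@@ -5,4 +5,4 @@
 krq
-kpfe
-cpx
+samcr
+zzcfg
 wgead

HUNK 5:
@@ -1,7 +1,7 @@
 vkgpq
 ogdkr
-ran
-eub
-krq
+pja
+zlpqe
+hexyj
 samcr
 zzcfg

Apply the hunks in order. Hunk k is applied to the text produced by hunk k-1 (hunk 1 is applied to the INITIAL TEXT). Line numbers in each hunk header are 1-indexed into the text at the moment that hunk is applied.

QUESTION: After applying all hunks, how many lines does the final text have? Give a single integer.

Answer: 13

Derivation:
Hunk 1: at line 2 remove [wqn,dkxq] add [ran] -> 13 lines: vkgpq ogdkr ran eub wdaq hfooz cjh vojc elki rpa rez czxhb lsxsm
Hunk 2: at line 5 remove [hfooz,cjh,vojc] add [heix,wjsv,wgead] -> 13 lines: vkgpq ogdkr ran eub wdaq heix wjsv wgead elki rpa rez czxhb lsxsm
Hunk 3: at line 4 remove [wdaq,heix,wjsv] add [krq,kpfe,cpx] -> 13 lines: vkgpq ogdkr ran eub krq kpfe cpx wgead elki rpa rez czxhb lsxsm
Hunk 4: at line 5 remove [kpfe,cpx] add [samcr,zzcfg] -> 13 lines: vkgpq ogdkr ran eub krq samcr zzcfg wgead elki rpa rez czxhb lsxsm
Hunk 5: at line 1 remove [ran,eub,krq] add [pja,zlpqe,hexyj] -> 13 lines: vkgpq ogdkr pja zlpqe hexyj samcr zzcfg wgead elki rpa rez czxhb lsxsm
Final line count: 13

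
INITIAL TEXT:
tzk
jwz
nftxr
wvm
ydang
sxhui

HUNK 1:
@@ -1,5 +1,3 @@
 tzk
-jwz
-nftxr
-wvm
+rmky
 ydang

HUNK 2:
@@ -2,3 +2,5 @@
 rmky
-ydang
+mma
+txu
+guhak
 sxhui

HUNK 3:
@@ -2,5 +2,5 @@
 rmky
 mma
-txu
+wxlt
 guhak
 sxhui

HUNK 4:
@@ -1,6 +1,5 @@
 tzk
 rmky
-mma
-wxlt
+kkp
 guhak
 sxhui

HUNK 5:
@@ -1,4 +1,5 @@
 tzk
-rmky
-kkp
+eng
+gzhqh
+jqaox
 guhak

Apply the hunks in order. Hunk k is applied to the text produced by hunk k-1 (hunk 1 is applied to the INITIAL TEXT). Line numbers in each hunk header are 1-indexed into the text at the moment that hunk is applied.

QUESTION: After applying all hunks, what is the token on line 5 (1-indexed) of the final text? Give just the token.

Hunk 1: at line 1 remove [jwz,nftxr,wvm] add [rmky] -> 4 lines: tzk rmky ydang sxhui
Hunk 2: at line 2 remove [ydang] add [mma,txu,guhak] -> 6 lines: tzk rmky mma txu guhak sxhui
Hunk 3: at line 2 remove [txu] add [wxlt] -> 6 lines: tzk rmky mma wxlt guhak sxhui
Hunk 4: at line 1 remove [mma,wxlt] add [kkp] -> 5 lines: tzk rmky kkp guhak sxhui
Hunk 5: at line 1 remove [rmky,kkp] add [eng,gzhqh,jqaox] -> 6 lines: tzk eng gzhqh jqaox guhak sxhui
Final line 5: guhak

Answer: guhak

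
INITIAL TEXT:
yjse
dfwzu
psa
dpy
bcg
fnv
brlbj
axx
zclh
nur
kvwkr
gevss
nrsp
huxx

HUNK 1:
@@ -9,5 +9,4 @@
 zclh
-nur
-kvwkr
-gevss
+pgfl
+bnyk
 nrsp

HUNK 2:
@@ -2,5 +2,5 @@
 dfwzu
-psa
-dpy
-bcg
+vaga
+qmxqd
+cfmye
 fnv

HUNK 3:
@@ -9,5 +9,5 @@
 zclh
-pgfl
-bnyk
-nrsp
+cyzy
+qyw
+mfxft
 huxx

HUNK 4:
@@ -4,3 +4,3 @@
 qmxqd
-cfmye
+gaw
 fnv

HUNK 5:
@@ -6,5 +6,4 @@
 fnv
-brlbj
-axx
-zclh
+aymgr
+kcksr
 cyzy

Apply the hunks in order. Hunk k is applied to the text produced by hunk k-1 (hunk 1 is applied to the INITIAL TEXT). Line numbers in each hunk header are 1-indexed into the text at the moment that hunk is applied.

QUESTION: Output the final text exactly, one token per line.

Answer: yjse
dfwzu
vaga
qmxqd
gaw
fnv
aymgr
kcksr
cyzy
qyw
mfxft
huxx

Derivation:
Hunk 1: at line 9 remove [nur,kvwkr,gevss] add [pgfl,bnyk] -> 13 lines: yjse dfwzu psa dpy bcg fnv brlbj axx zclh pgfl bnyk nrsp huxx
Hunk 2: at line 2 remove [psa,dpy,bcg] add [vaga,qmxqd,cfmye] -> 13 lines: yjse dfwzu vaga qmxqd cfmye fnv brlbj axx zclh pgfl bnyk nrsp huxx
Hunk 3: at line 9 remove [pgfl,bnyk,nrsp] add [cyzy,qyw,mfxft] -> 13 lines: yjse dfwzu vaga qmxqd cfmye fnv brlbj axx zclh cyzy qyw mfxft huxx
Hunk 4: at line 4 remove [cfmye] add [gaw] -> 13 lines: yjse dfwzu vaga qmxqd gaw fnv brlbj axx zclh cyzy qyw mfxft huxx
Hunk 5: at line 6 remove [brlbj,axx,zclh] add [aymgr,kcksr] -> 12 lines: yjse dfwzu vaga qmxqd gaw fnv aymgr kcksr cyzy qyw mfxft huxx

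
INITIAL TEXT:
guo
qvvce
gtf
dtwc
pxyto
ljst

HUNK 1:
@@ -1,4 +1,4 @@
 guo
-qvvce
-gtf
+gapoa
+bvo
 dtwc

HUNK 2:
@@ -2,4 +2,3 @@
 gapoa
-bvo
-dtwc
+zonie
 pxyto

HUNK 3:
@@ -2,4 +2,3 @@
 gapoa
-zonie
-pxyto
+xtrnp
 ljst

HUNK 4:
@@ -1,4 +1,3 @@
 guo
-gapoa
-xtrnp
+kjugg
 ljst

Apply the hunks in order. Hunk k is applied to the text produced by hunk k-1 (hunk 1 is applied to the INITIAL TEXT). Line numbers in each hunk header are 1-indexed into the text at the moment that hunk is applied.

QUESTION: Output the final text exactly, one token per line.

Answer: guo
kjugg
ljst

Derivation:
Hunk 1: at line 1 remove [qvvce,gtf] add [gapoa,bvo] -> 6 lines: guo gapoa bvo dtwc pxyto ljst
Hunk 2: at line 2 remove [bvo,dtwc] add [zonie] -> 5 lines: guo gapoa zonie pxyto ljst
Hunk 3: at line 2 remove [zonie,pxyto] add [xtrnp] -> 4 lines: guo gapoa xtrnp ljst
Hunk 4: at line 1 remove [gapoa,xtrnp] add [kjugg] -> 3 lines: guo kjugg ljst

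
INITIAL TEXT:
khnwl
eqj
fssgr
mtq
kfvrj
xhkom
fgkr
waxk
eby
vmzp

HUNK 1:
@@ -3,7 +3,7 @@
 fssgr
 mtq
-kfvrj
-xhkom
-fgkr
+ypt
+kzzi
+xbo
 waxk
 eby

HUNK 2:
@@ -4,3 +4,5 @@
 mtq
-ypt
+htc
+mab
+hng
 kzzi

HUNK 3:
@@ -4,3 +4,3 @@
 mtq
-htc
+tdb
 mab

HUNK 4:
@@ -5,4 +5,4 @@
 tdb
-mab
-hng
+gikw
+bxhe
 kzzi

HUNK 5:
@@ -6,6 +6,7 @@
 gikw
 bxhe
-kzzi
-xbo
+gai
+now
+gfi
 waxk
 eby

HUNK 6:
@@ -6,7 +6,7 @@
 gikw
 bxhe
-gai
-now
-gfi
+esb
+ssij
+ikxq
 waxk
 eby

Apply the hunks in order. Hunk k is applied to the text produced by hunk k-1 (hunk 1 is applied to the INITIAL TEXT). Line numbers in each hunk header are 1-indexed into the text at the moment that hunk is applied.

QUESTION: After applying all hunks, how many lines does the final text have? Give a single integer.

Answer: 13

Derivation:
Hunk 1: at line 3 remove [kfvrj,xhkom,fgkr] add [ypt,kzzi,xbo] -> 10 lines: khnwl eqj fssgr mtq ypt kzzi xbo waxk eby vmzp
Hunk 2: at line 4 remove [ypt] add [htc,mab,hng] -> 12 lines: khnwl eqj fssgr mtq htc mab hng kzzi xbo waxk eby vmzp
Hunk 3: at line 4 remove [htc] add [tdb] -> 12 lines: khnwl eqj fssgr mtq tdb mab hng kzzi xbo waxk eby vmzp
Hunk 4: at line 5 remove [mab,hng] add [gikw,bxhe] -> 12 lines: khnwl eqj fssgr mtq tdb gikw bxhe kzzi xbo waxk eby vmzp
Hunk 5: at line 6 remove [kzzi,xbo] add [gai,now,gfi] -> 13 lines: khnwl eqj fssgr mtq tdb gikw bxhe gai now gfi waxk eby vmzp
Hunk 6: at line 6 remove [gai,now,gfi] add [esb,ssij,ikxq] -> 13 lines: khnwl eqj fssgr mtq tdb gikw bxhe esb ssij ikxq waxk eby vmzp
Final line count: 13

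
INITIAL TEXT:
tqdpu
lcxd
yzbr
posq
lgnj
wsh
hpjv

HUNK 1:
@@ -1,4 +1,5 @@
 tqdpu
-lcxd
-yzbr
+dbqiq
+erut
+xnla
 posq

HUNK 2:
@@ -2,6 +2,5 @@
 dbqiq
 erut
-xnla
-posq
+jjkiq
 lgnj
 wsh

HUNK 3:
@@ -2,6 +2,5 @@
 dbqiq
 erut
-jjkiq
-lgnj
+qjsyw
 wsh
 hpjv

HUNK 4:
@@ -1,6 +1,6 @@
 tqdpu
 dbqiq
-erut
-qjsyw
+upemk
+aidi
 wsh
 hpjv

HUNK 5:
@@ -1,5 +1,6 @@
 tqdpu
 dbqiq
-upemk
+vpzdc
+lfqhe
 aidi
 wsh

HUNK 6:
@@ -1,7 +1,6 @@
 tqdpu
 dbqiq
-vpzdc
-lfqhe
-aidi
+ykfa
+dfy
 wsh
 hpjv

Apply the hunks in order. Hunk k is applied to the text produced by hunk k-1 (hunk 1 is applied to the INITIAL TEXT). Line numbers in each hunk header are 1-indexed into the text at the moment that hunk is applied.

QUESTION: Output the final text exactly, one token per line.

Answer: tqdpu
dbqiq
ykfa
dfy
wsh
hpjv

Derivation:
Hunk 1: at line 1 remove [lcxd,yzbr] add [dbqiq,erut,xnla] -> 8 lines: tqdpu dbqiq erut xnla posq lgnj wsh hpjv
Hunk 2: at line 2 remove [xnla,posq] add [jjkiq] -> 7 lines: tqdpu dbqiq erut jjkiq lgnj wsh hpjv
Hunk 3: at line 2 remove [jjkiq,lgnj] add [qjsyw] -> 6 lines: tqdpu dbqiq erut qjsyw wsh hpjv
Hunk 4: at line 1 remove [erut,qjsyw] add [upemk,aidi] -> 6 lines: tqdpu dbqiq upemk aidi wsh hpjv
Hunk 5: at line 1 remove [upemk] add [vpzdc,lfqhe] -> 7 lines: tqdpu dbqiq vpzdc lfqhe aidi wsh hpjv
Hunk 6: at line 1 remove [vpzdc,lfqhe,aidi] add [ykfa,dfy] -> 6 lines: tqdpu dbqiq ykfa dfy wsh hpjv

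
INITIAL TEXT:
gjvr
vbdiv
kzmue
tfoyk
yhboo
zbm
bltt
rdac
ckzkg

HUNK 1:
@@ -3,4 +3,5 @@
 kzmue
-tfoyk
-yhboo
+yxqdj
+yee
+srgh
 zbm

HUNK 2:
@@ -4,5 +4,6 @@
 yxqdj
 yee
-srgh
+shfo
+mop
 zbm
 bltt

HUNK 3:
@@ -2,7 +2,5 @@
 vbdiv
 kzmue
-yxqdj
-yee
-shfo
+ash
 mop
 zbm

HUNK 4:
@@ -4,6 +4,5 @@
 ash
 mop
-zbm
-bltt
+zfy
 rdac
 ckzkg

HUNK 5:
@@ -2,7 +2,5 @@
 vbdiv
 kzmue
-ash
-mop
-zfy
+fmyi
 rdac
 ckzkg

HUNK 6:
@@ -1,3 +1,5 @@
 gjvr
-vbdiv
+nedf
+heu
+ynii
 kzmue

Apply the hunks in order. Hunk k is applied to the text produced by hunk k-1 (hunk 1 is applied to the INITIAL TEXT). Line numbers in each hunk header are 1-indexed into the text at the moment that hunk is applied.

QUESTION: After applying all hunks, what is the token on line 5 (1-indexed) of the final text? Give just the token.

Hunk 1: at line 3 remove [tfoyk,yhboo] add [yxqdj,yee,srgh] -> 10 lines: gjvr vbdiv kzmue yxqdj yee srgh zbm bltt rdac ckzkg
Hunk 2: at line 4 remove [srgh] add [shfo,mop] -> 11 lines: gjvr vbdiv kzmue yxqdj yee shfo mop zbm bltt rdac ckzkg
Hunk 3: at line 2 remove [yxqdj,yee,shfo] add [ash] -> 9 lines: gjvr vbdiv kzmue ash mop zbm bltt rdac ckzkg
Hunk 4: at line 4 remove [zbm,bltt] add [zfy] -> 8 lines: gjvr vbdiv kzmue ash mop zfy rdac ckzkg
Hunk 5: at line 2 remove [ash,mop,zfy] add [fmyi] -> 6 lines: gjvr vbdiv kzmue fmyi rdac ckzkg
Hunk 6: at line 1 remove [vbdiv] add [nedf,heu,ynii] -> 8 lines: gjvr nedf heu ynii kzmue fmyi rdac ckzkg
Final line 5: kzmue

Answer: kzmue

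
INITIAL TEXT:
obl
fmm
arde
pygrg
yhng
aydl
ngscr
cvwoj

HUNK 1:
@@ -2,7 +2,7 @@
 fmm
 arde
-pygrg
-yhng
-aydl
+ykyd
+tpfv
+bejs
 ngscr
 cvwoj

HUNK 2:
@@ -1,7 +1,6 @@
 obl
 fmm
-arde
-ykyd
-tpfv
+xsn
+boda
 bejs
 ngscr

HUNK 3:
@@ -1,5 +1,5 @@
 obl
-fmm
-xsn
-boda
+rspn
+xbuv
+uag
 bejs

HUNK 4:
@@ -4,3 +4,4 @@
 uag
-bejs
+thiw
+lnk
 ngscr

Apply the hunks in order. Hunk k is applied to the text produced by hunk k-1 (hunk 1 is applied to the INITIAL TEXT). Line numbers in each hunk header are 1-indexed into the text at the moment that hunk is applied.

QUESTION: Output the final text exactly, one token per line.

Answer: obl
rspn
xbuv
uag
thiw
lnk
ngscr
cvwoj

Derivation:
Hunk 1: at line 2 remove [pygrg,yhng,aydl] add [ykyd,tpfv,bejs] -> 8 lines: obl fmm arde ykyd tpfv bejs ngscr cvwoj
Hunk 2: at line 1 remove [arde,ykyd,tpfv] add [xsn,boda] -> 7 lines: obl fmm xsn boda bejs ngscr cvwoj
Hunk 3: at line 1 remove [fmm,xsn,boda] add [rspn,xbuv,uag] -> 7 lines: obl rspn xbuv uag bejs ngscr cvwoj
Hunk 4: at line 4 remove [bejs] add [thiw,lnk] -> 8 lines: obl rspn xbuv uag thiw lnk ngscr cvwoj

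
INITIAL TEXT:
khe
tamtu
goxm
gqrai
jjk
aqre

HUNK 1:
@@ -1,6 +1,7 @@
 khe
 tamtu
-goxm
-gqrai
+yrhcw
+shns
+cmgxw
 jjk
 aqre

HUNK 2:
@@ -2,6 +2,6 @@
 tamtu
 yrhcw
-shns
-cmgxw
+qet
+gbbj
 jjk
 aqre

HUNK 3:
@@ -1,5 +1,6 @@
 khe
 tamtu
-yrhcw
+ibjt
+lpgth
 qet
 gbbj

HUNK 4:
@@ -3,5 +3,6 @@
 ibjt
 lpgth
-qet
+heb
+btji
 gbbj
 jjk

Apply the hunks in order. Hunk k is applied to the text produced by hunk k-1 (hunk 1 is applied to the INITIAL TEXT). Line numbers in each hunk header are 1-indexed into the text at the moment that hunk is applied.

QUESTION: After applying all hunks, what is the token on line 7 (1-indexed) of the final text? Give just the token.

Hunk 1: at line 1 remove [goxm,gqrai] add [yrhcw,shns,cmgxw] -> 7 lines: khe tamtu yrhcw shns cmgxw jjk aqre
Hunk 2: at line 2 remove [shns,cmgxw] add [qet,gbbj] -> 7 lines: khe tamtu yrhcw qet gbbj jjk aqre
Hunk 3: at line 1 remove [yrhcw] add [ibjt,lpgth] -> 8 lines: khe tamtu ibjt lpgth qet gbbj jjk aqre
Hunk 4: at line 3 remove [qet] add [heb,btji] -> 9 lines: khe tamtu ibjt lpgth heb btji gbbj jjk aqre
Final line 7: gbbj

Answer: gbbj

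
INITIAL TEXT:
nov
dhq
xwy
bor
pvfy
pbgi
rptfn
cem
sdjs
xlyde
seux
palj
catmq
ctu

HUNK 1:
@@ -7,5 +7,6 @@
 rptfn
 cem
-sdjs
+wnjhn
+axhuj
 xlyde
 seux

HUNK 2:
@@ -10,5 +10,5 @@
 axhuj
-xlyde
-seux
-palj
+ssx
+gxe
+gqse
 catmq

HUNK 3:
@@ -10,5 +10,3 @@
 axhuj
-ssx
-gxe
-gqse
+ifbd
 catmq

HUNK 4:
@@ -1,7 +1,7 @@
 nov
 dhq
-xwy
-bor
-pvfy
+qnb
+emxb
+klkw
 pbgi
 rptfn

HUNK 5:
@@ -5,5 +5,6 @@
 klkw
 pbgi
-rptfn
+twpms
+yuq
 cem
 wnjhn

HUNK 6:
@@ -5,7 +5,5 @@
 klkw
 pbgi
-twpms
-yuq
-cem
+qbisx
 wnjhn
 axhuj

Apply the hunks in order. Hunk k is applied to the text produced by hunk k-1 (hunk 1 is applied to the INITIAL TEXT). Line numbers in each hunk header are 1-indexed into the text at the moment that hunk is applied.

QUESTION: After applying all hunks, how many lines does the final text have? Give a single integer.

Answer: 12

Derivation:
Hunk 1: at line 7 remove [sdjs] add [wnjhn,axhuj] -> 15 lines: nov dhq xwy bor pvfy pbgi rptfn cem wnjhn axhuj xlyde seux palj catmq ctu
Hunk 2: at line 10 remove [xlyde,seux,palj] add [ssx,gxe,gqse] -> 15 lines: nov dhq xwy bor pvfy pbgi rptfn cem wnjhn axhuj ssx gxe gqse catmq ctu
Hunk 3: at line 10 remove [ssx,gxe,gqse] add [ifbd] -> 13 lines: nov dhq xwy bor pvfy pbgi rptfn cem wnjhn axhuj ifbd catmq ctu
Hunk 4: at line 1 remove [xwy,bor,pvfy] add [qnb,emxb,klkw] -> 13 lines: nov dhq qnb emxb klkw pbgi rptfn cem wnjhn axhuj ifbd catmq ctu
Hunk 5: at line 5 remove [rptfn] add [twpms,yuq] -> 14 lines: nov dhq qnb emxb klkw pbgi twpms yuq cem wnjhn axhuj ifbd catmq ctu
Hunk 6: at line 5 remove [twpms,yuq,cem] add [qbisx] -> 12 lines: nov dhq qnb emxb klkw pbgi qbisx wnjhn axhuj ifbd catmq ctu
Final line count: 12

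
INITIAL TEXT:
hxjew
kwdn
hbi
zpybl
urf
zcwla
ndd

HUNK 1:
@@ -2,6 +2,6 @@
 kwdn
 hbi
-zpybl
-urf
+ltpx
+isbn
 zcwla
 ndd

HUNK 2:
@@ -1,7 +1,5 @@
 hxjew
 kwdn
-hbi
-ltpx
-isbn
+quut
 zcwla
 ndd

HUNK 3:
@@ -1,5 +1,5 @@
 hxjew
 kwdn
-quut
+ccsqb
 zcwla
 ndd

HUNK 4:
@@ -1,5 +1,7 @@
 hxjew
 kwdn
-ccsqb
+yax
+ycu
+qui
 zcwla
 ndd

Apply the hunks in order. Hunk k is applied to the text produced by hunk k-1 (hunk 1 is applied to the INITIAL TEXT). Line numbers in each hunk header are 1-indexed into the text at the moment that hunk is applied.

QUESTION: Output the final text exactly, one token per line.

Answer: hxjew
kwdn
yax
ycu
qui
zcwla
ndd

Derivation:
Hunk 1: at line 2 remove [zpybl,urf] add [ltpx,isbn] -> 7 lines: hxjew kwdn hbi ltpx isbn zcwla ndd
Hunk 2: at line 1 remove [hbi,ltpx,isbn] add [quut] -> 5 lines: hxjew kwdn quut zcwla ndd
Hunk 3: at line 1 remove [quut] add [ccsqb] -> 5 lines: hxjew kwdn ccsqb zcwla ndd
Hunk 4: at line 1 remove [ccsqb] add [yax,ycu,qui] -> 7 lines: hxjew kwdn yax ycu qui zcwla ndd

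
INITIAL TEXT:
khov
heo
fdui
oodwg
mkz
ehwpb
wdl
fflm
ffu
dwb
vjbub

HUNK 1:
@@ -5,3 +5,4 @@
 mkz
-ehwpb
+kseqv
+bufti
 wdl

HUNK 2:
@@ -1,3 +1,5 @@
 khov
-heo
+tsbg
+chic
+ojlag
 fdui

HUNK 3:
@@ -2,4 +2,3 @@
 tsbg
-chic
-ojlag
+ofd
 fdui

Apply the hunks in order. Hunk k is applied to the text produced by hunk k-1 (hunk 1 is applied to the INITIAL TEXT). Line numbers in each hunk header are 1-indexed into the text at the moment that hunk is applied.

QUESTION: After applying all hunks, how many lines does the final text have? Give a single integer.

Answer: 13

Derivation:
Hunk 1: at line 5 remove [ehwpb] add [kseqv,bufti] -> 12 lines: khov heo fdui oodwg mkz kseqv bufti wdl fflm ffu dwb vjbub
Hunk 2: at line 1 remove [heo] add [tsbg,chic,ojlag] -> 14 lines: khov tsbg chic ojlag fdui oodwg mkz kseqv bufti wdl fflm ffu dwb vjbub
Hunk 3: at line 2 remove [chic,ojlag] add [ofd] -> 13 lines: khov tsbg ofd fdui oodwg mkz kseqv bufti wdl fflm ffu dwb vjbub
Final line count: 13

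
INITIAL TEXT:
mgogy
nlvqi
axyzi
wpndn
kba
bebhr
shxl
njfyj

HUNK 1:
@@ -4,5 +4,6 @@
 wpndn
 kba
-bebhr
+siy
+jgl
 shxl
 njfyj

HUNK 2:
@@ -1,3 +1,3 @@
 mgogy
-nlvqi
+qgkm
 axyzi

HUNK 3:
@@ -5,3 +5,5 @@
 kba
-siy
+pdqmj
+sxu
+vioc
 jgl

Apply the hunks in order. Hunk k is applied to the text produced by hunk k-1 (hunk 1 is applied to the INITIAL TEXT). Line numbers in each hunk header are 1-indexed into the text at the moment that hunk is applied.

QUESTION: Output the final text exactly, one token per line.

Hunk 1: at line 4 remove [bebhr] add [siy,jgl] -> 9 lines: mgogy nlvqi axyzi wpndn kba siy jgl shxl njfyj
Hunk 2: at line 1 remove [nlvqi] add [qgkm] -> 9 lines: mgogy qgkm axyzi wpndn kba siy jgl shxl njfyj
Hunk 3: at line 5 remove [siy] add [pdqmj,sxu,vioc] -> 11 lines: mgogy qgkm axyzi wpndn kba pdqmj sxu vioc jgl shxl njfyj

Answer: mgogy
qgkm
axyzi
wpndn
kba
pdqmj
sxu
vioc
jgl
shxl
njfyj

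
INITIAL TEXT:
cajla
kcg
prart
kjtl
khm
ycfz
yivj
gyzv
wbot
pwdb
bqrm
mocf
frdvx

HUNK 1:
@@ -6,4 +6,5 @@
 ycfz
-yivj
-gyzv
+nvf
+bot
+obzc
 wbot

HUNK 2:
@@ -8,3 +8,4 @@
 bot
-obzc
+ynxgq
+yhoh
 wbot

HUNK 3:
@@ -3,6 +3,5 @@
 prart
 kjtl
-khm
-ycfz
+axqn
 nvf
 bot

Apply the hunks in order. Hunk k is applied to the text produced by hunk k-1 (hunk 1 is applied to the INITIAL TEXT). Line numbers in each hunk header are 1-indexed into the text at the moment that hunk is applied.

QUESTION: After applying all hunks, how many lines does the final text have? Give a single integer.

Answer: 14

Derivation:
Hunk 1: at line 6 remove [yivj,gyzv] add [nvf,bot,obzc] -> 14 lines: cajla kcg prart kjtl khm ycfz nvf bot obzc wbot pwdb bqrm mocf frdvx
Hunk 2: at line 8 remove [obzc] add [ynxgq,yhoh] -> 15 lines: cajla kcg prart kjtl khm ycfz nvf bot ynxgq yhoh wbot pwdb bqrm mocf frdvx
Hunk 3: at line 3 remove [khm,ycfz] add [axqn] -> 14 lines: cajla kcg prart kjtl axqn nvf bot ynxgq yhoh wbot pwdb bqrm mocf frdvx
Final line count: 14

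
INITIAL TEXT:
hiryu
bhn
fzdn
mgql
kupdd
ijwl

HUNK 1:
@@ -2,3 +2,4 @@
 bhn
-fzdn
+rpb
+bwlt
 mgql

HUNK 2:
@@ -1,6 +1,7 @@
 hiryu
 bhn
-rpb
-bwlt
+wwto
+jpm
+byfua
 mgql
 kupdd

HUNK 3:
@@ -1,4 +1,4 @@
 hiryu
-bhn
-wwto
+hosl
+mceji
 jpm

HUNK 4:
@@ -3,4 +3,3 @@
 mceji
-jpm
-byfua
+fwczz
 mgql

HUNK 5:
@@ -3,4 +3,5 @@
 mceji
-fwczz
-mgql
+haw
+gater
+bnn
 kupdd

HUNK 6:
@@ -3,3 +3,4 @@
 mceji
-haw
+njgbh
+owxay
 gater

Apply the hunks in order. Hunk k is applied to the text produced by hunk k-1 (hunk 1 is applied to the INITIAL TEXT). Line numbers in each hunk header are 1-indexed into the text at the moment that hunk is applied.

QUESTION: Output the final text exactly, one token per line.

Answer: hiryu
hosl
mceji
njgbh
owxay
gater
bnn
kupdd
ijwl

Derivation:
Hunk 1: at line 2 remove [fzdn] add [rpb,bwlt] -> 7 lines: hiryu bhn rpb bwlt mgql kupdd ijwl
Hunk 2: at line 1 remove [rpb,bwlt] add [wwto,jpm,byfua] -> 8 lines: hiryu bhn wwto jpm byfua mgql kupdd ijwl
Hunk 3: at line 1 remove [bhn,wwto] add [hosl,mceji] -> 8 lines: hiryu hosl mceji jpm byfua mgql kupdd ijwl
Hunk 4: at line 3 remove [jpm,byfua] add [fwczz] -> 7 lines: hiryu hosl mceji fwczz mgql kupdd ijwl
Hunk 5: at line 3 remove [fwczz,mgql] add [haw,gater,bnn] -> 8 lines: hiryu hosl mceji haw gater bnn kupdd ijwl
Hunk 6: at line 3 remove [haw] add [njgbh,owxay] -> 9 lines: hiryu hosl mceji njgbh owxay gater bnn kupdd ijwl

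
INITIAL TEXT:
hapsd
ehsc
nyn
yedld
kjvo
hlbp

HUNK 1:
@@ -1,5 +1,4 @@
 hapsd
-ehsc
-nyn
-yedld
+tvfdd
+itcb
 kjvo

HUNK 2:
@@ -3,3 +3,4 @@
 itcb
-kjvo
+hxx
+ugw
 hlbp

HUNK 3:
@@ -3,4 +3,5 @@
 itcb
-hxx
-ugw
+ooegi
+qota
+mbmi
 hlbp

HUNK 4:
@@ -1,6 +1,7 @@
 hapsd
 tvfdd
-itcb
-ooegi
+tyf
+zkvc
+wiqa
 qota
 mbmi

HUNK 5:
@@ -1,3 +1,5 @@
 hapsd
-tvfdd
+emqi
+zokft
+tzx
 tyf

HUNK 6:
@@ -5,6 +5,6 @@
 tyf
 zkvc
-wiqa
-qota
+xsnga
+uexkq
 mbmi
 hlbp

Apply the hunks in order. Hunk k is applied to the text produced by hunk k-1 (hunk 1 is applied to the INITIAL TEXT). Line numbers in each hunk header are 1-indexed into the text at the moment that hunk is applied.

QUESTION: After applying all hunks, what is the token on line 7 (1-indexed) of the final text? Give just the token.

Answer: xsnga

Derivation:
Hunk 1: at line 1 remove [ehsc,nyn,yedld] add [tvfdd,itcb] -> 5 lines: hapsd tvfdd itcb kjvo hlbp
Hunk 2: at line 3 remove [kjvo] add [hxx,ugw] -> 6 lines: hapsd tvfdd itcb hxx ugw hlbp
Hunk 3: at line 3 remove [hxx,ugw] add [ooegi,qota,mbmi] -> 7 lines: hapsd tvfdd itcb ooegi qota mbmi hlbp
Hunk 4: at line 1 remove [itcb,ooegi] add [tyf,zkvc,wiqa] -> 8 lines: hapsd tvfdd tyf zkvc wiqa qota mbmi hlbp
Hunk 5: at line 1 remove [tvfdd] add [emqi,zokft,tzx] -> 10 lines: hapsd emqi zokft tzx tyf zkvc wiqa qota mbmi hlbp
Hunk 6: at line 5 remove [wiqa,qota] add [xsnga,uexkq] -> 10 lines: hapsd emqi zokft tzx tyf zkvc xsnga uexkq mbmi hlbp
Final line 7: xsnga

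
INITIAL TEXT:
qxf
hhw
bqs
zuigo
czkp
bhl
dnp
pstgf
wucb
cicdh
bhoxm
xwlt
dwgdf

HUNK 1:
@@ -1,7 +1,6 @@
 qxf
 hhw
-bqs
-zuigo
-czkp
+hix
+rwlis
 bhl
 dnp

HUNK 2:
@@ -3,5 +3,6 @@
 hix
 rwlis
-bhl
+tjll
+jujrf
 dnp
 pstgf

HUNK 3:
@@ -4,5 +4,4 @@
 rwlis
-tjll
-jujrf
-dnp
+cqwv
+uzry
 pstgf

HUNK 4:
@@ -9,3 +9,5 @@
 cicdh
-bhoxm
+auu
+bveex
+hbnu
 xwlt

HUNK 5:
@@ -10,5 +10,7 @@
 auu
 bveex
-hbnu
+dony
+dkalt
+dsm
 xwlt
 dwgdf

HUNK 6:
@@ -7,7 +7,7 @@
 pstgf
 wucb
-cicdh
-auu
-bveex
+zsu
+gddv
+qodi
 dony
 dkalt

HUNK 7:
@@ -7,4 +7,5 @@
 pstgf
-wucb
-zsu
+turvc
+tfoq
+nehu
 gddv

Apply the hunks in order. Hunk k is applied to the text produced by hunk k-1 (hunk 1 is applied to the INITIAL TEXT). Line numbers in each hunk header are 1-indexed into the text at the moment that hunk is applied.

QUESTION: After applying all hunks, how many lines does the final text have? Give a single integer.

Hunk 1: at line 1 remove [bqs,zuigo,czkp] add [hix,rwlis] -> 12 lines: qxf hhw hix rwlis bhl dnp pstgf wucb cicdh bhoxm xwlt dwgdf
Hunk 2: at line 3 remove [bhl] add [tjll,jujrf] -> 13 lines: qxf hhw hix rwlis tjll jujrf dnp pstgf wucb cicdh bhoxm xwlt dwgdf
Hunk 3: at line 4 remove [tjll,jujrf,dnp] add [cqwv,uzry] -> 12 lines: qxf hhw hix rwlis cqwv uzry pstgf wucb cicdh bhoxm xwlt dwgdf
Hunk 4: at line 9 remove [bhoxm] add [auu,bveex,hbnu] -> 14 lines: qxf hhw hix rwlis cqwv uzry pstgf wucb cicdh auu bveex hbnu xwlt dwgdf
Hunk 5: at line 10 remove [hbnu] add [dony,dkalt,dsm] -> 16 lines: qxf hhw hix rwlis cqwv uzry pstgf wucb cicdh auu bveex dony dkalt dsm xwlt dwgdf
Hunk 6: at line 7 remove [cicdh,auu,bveex] add [zsu,gddv,qodi] -> 16 lines: qxf hhw hix rwlis cqwv uzry pstgf wucb zsu gddv qodi dony dkalt dsm xwlt dwgdf
Hunk 7: at line 7 remove [wucb,zsu] add [turvc,tfoq,nehu] -> 17 lines: qxf hhw hix rwlis cqwv uzry pstgf turvc tfoq nehu gddv qodi dony dkalt dsm xwlt dwgdf
Final line count: 17

Answer: 17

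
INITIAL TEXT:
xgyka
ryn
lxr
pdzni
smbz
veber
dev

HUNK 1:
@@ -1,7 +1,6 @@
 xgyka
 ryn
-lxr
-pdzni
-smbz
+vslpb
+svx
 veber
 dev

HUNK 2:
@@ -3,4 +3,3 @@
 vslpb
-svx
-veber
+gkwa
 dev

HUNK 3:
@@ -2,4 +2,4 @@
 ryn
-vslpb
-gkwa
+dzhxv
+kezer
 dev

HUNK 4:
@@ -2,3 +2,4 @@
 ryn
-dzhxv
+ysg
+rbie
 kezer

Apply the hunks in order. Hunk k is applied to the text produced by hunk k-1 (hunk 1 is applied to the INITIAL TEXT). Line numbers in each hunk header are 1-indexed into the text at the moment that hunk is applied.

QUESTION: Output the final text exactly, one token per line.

Hunk 1: at line 1 remove [lxr,pdzni,smbz] add [vslpb,svx] -> 6 lines: xgyka ryn vslpb svx veber dev
Hunk 2: at line 3 remove [svx,veber] add [gkwa] -> 5 lines: xgyka ryn vslpb gkwa dev
Hunk 3: at line 2 remove [vslpb,gkwa] add [dzhxv,kezer] -> 5 lines: xgyka ryn dzhxv kezer dev
Hunk 4: at line 2 remove [dzhxv] add [ysg,rbie] -> 6 lines: xgyka ryn ysg rbie kezer dev

Answer: xgyka
ryn
ysg
rbie
kezer
dev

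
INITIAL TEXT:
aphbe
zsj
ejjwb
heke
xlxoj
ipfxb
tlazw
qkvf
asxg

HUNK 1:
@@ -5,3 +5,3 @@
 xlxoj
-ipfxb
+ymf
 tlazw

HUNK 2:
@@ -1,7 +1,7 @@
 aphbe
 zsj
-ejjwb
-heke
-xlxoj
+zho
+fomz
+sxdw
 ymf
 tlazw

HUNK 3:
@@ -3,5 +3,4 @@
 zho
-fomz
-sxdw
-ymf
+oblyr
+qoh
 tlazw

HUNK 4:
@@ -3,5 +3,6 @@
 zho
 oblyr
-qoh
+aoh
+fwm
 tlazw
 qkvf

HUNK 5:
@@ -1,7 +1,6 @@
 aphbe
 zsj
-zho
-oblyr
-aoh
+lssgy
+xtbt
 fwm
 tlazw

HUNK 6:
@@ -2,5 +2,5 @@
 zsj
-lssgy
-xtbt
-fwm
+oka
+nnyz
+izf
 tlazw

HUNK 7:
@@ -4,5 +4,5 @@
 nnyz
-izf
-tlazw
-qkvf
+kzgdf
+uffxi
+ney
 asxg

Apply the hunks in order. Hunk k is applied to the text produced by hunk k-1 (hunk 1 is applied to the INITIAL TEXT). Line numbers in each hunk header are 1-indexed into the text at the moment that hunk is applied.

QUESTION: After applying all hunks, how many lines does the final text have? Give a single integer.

Answer: 8

Derivation:
Hunk 1: at line 5 remove [ipfxb] add [ymf] -> 9 lines: aphbe zsj ejjwb heke xlxoj ymf tlazw qkvf asxg
Hunk 2: at line 1 remove [ejjwb,heke,xlxoj] add [zho,fomz,sxdw] -> 9 lines: aphbe zsj zho fomz sxdw ymf tlazw qkvf asxg
Hunk 3: at line 3 remove [fomz,sxdw,ymf] add [oblyr,qoh] -> 8 lines: aphbe zsj zho oblyr qoh tlazw qkvf asxg
Hunk 4: at line 3 remove [qoh] add [aoh,fwm] -> 9 lines: aphbe zsj zho oblyr aoh fwm tlazw qkvf asxg
Hunk 5: at line 1 remove [zho,oblyr,aoh] add [lssgy,xtbt] -> 8 lines: aphbe zsj lssgy xtbt fwm tlazw qkvf asxg
Hunk 6: at line 2 remove [lssgy,xtbt,fwm] add [oka,nnyz,izf] -> 8 lines: aphbe zsj oka nnyz izf tlazw qkvf asxg
Hunk 7: at line 4 remove [izf,tlazw,qkvf] add [kzgdf,uffxi,ney] -> 8 lines: aphbe zsj oka nnyz kzgdf uffxi ney asxg
Final line count: 8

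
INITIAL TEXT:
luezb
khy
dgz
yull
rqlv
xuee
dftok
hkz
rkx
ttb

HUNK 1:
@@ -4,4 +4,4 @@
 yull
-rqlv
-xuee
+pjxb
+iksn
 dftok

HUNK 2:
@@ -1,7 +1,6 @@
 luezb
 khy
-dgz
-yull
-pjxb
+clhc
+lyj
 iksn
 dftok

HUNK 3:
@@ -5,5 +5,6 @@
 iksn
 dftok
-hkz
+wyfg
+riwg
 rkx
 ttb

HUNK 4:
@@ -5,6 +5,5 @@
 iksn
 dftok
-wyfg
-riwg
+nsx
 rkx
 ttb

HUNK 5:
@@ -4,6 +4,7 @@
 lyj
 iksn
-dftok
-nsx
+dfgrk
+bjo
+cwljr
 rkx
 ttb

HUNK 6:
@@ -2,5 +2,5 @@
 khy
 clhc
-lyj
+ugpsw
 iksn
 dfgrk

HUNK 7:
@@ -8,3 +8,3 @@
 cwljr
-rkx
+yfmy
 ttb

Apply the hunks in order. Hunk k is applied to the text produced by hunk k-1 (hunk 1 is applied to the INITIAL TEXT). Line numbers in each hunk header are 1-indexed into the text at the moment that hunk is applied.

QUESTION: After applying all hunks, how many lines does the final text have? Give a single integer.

Answer: 10

Derivation:
Hunk 1: at line 4 remove [rqlv,xuee] add [pjxb,iksn] -> 10 lines: luezb khy dgz yull pjxb iksn dftok hkz rkx ttb
Hunk 2: at line 1 remove [dgz,yull,pjxb] add [clhc,lyj] -> 9 lines: luezb khy clhc lyj iksn dftok hkz rkx ttb
Hunk 3: at line 5 remove [hkz] add [wyfg,riwg] -> 10 lines: luezb khy clhc lyj iksn dftok wyfg riwg rkx ttb
Hunk 4: at line 5 remove [wyfg,riwg] add [nsx] -> 9 lines: luezb khy clhc lyj iksn dftok nsx rkx ttb
Hunk 5: at line 4 remove [dftok,nsx] add [dfgrk,bjo,cwljr] -> 10 lines: luezb khy clhc lyj iksn dfgrk bjo cwljr rkx ttb
Hunk 6: at line 2 remove [lyj] add [ugpsw] -> 10 lines: luezb khy clhc ugpsw iksn dfgrk bjo cwljr rkx ttb
Hunk 7: at line 8 remove [rkx] add [yfmy] -> 10 lines: luezb khy clhc ugpsw iksn dfgrk bjo cwljr yfmy ttb
Final line count: 10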